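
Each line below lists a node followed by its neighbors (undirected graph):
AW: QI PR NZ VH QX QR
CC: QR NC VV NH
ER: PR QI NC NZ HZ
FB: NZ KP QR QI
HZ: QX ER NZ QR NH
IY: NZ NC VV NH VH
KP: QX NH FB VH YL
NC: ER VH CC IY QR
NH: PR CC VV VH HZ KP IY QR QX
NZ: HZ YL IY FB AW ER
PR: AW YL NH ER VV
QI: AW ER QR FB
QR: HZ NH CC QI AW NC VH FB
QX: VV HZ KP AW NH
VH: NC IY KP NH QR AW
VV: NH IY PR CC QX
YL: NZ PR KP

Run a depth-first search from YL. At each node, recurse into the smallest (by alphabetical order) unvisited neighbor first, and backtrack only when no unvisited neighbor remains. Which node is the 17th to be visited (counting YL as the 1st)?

QX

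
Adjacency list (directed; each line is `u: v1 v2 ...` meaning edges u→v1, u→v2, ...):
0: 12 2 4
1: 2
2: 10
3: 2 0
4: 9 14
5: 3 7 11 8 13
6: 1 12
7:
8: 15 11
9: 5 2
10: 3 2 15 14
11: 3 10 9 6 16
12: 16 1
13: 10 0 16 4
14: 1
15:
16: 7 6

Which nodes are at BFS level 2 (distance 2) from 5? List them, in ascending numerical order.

Level 0: 5
Level 1: 3, 7, 8, 11, 13
Level 2: 0, 2, 4, 6, 9, 10, 15, 16
Level 3: 1, 12, 14

0, 2, 4, 6, 9, 10, 15, 16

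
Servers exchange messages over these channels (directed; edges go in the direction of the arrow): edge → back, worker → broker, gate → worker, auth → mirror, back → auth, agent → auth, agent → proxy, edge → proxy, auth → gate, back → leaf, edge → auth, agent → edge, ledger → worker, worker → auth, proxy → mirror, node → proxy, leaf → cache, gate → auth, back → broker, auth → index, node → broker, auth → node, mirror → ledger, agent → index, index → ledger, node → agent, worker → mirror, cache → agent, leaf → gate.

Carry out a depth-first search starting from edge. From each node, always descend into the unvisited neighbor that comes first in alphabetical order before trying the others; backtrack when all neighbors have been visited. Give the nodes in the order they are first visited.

edge -> auth -> gate -> worker -> broker -> mirror -> ledger -> index -> node -> agent -> proxy -> back -> leaf -> cache

Visit edge
edge → auth
auth → gate
gate → worker
worker → broker
worker → mirror
mirror → ledger
auth → index
auth → node
node → agent
agent → proxy
edge → back
back → leaf
leaf → cache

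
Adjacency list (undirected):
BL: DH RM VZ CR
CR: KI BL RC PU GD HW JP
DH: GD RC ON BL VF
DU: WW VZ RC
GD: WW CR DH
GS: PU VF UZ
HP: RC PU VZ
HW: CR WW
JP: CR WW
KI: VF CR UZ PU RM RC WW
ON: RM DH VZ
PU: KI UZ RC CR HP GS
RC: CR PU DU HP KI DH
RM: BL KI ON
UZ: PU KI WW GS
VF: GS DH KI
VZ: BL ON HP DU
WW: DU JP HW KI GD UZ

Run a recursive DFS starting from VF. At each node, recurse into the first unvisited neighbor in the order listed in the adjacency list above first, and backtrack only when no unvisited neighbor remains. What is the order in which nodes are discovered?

VF, GS, PU, KI, CR, BL, DH, GD, WW, DU, VZ, ON, RM, HP, RC, JP, HW, UZ

Visit VF
VF → GS
GS → PU
PU → KI
KI → CR
CR → BL
BL → DH
DH → GD
GD → WW
WW → DU
DU → VZ
VZ → ON
ON → RM
VZ → HP
HP → RC
WW → JP
WW → HW
WW → UZ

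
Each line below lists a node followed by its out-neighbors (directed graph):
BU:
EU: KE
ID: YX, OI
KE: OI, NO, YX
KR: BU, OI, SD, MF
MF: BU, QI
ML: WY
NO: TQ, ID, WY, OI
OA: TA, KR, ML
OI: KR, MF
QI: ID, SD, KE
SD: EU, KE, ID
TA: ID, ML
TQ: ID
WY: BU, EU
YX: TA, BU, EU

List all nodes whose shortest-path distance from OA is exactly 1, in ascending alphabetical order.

KR, ML, TA

Level 0: OA
Level 1: KR, ML, TA
Level 2: BU, ID, MF, OI, SD, WY
Level 3: EU, KE, QI, YX
Level 4: NO
Level 5: TQ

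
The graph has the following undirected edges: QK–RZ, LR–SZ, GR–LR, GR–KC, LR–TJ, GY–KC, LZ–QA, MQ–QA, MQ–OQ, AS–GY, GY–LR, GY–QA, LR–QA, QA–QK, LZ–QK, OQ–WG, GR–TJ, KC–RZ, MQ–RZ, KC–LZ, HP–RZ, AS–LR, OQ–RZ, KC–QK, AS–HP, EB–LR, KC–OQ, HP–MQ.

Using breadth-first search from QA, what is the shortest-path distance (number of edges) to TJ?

Level 0: QA
Level 1: GY, LR, LZ, MQ, QK
Level 2: AS, EB, GR, HP, KC, OQ, RZ, SZ, TJ
Level 3: WG
TJ first appears at level 2.

2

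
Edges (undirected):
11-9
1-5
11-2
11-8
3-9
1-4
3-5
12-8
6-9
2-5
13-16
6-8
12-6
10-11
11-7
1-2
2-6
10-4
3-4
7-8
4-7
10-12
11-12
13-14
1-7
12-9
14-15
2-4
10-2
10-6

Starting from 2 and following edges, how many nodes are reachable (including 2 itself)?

12

BFS from 2 visits: 2, 1, 4, 5, 6, 10, 11, 7, 3, 8, 9, 12
Reachable nodes: 12 of 16 total.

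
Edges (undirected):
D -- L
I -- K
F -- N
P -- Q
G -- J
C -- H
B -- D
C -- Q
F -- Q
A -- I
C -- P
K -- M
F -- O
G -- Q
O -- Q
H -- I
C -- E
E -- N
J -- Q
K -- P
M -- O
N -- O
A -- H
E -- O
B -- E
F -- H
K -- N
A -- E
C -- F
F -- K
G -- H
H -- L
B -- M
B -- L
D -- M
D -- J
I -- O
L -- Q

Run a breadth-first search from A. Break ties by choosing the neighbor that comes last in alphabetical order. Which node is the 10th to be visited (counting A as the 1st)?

Visit A; enqueue I, H, E → queue [I, H, E]
Visit I; enqueue O, K → queue [H, E, O, K]
Visit H; enqueue L, G, F, C → queue [E, O, K, L, G, F, C]
Visit E; enqueue N, B → queue [O, K, L, G, F, C, N, B]
Visit O; enqueue Q, M → queue [K, L, G, F, C, N, B, Q, M]
Visit K; enqueue P → queue [L, G, F, C, N, B, Q, M, P]
Visit L; enqueue D → queue [G, F, C, N, B, Q, M, P, D]
Visit G; enqueue J → queue [F, C, N, B, Q, M, P, D, J]
Visit F → queue [C, N, B, Q, M, P, D, J]
Visit C → queue [N, B, Q, M, P, D, J]
Visit N → queue [B, Q, M, P, D, J]
Visit B → queue [Q, M, P, D, J]
Visit Q → queue [M, P, D, J]
Visit M → queue [P, D, J]
Visit P → queue [D, J]
Visit D → queue [J]
Visit J → queue []

Visit order: A, I, H, E, O, K, L, G, F, C, N, B, Q, M, P, D, J

C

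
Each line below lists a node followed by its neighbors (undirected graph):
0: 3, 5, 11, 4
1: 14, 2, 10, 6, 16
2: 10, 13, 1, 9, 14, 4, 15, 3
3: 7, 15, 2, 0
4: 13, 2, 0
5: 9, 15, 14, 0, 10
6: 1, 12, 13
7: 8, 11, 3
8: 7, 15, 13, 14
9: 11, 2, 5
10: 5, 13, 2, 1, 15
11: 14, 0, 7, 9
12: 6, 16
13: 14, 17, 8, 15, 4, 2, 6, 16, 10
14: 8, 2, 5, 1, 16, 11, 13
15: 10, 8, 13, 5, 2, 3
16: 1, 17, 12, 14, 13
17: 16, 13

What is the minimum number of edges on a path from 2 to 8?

2

Level 0: 2
Level 1: 1, 3, 4, 9, 10, 13, 14, 15
Level 2: 0, 5, 6, 7, 8, 11, 16, 17
Level 3: 12
8 first appears at level 2.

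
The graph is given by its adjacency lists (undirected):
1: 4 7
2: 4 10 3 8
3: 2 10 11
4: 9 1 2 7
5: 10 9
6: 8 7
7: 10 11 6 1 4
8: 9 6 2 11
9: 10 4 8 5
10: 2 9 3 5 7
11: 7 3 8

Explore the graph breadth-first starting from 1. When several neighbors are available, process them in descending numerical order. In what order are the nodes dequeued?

1, 7, 4, 11, 10, 6, 9, 2, 8, 3, 5

Visit 1; enqueue 7, 4 → queue [7, 4]
Visit 7; enqueue 11, 10, 6 → queue [4, 11, 10, 6]
Visit 4; enqueue 9, 2 → queue [11, 10, 6, 9, 2]
Visit 11; enqueue 8, 3 → queue [10, 6, 9, 2, 8, 3]
Visit 10; enqueue 5 → queue [6, 9, 2, 8, 3, 5]
Visit 6 → queue [9, 2, 8, 3, 5]
Visit 9 → queue [2, 8, 3, 5]
Visit 2 → queue [8, 3, 5]
Visit 8 → queue [3, 5]
Visit 3 → queue [5]
Visit 5 → queue []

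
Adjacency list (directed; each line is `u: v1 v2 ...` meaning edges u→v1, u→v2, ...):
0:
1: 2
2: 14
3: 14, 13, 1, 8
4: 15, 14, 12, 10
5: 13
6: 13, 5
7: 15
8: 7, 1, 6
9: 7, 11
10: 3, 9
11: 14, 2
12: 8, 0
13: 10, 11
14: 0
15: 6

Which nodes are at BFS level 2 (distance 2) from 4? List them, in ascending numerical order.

0, 3, 6, 8, 9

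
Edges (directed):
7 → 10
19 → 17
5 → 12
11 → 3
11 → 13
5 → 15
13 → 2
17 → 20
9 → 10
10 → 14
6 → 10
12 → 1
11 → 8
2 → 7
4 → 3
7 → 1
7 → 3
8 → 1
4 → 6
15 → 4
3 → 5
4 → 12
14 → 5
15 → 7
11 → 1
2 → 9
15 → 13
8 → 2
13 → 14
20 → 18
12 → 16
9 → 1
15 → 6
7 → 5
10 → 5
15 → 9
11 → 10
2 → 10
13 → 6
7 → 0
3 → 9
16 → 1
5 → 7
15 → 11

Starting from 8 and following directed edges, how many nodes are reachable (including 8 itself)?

17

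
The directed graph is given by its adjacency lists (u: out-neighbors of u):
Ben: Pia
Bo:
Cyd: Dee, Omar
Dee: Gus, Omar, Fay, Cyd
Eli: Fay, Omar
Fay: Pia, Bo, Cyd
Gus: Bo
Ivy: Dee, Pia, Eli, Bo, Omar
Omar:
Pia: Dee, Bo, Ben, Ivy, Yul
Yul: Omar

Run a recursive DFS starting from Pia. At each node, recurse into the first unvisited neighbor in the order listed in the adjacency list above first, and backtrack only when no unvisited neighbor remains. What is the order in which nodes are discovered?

Pia, Dee, Gus, Bo, Omar, Fay, Cyd, Ben, Ivy, Eli, Yul

Visit Pia
Pia → Dee
Dee → Gus
Gus → Bo
Dee → Omar
Dee → Fay
Fay → Cyd
Pia → Ben
Pia → Ivy
Ivy → Eli
Pia → Yul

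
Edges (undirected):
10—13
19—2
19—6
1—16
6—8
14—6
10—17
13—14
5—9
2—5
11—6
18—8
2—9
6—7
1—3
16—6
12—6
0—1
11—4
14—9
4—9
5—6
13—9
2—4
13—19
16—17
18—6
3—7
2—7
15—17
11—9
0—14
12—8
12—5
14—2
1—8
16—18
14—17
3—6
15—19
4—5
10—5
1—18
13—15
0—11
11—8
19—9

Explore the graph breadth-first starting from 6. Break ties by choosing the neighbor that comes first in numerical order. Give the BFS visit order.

6 3 5 7 8 11 12 14 16 18 19 1 2 4 9 10 0 13 17 15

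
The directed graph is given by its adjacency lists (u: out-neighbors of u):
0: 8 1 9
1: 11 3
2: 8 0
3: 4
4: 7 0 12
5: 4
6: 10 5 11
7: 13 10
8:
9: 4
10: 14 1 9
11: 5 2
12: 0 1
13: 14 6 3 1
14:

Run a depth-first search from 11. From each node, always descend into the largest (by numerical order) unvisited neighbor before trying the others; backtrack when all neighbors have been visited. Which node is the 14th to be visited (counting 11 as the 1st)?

Visit 11
11 → 5
5 → 4
4 → 12
12 → 1
1 → 3
12 → 0
0 → 9
0 → 8
4 → 7
7 → 13
13 → 14
13 → 6
6 → 10
11 → 2

Visit order: 11, 5, 4, 12, 1, 3, 0, 9, 8, 7, 13, 14, 6, 10, 2

10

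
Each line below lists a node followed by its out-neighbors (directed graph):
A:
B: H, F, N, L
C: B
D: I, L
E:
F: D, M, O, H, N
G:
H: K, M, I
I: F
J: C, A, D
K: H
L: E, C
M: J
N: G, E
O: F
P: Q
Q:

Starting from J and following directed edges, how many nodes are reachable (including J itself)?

BFS from J visits: J, C, A, D, B, I, L, H, F, N, E, K, M, O, G
Reachable nodes: 15 of 17 total.

15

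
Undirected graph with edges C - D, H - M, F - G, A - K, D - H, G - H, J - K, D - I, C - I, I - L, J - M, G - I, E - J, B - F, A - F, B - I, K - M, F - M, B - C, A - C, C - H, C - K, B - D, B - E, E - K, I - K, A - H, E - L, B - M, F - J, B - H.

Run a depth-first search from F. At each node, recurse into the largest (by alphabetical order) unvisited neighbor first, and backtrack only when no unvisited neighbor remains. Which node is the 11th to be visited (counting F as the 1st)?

C

Visit F
F → M
M → K
K → J
J → E
E → L
L → I
I → G
G → H
H → D
D → C
C → B
C → A

Visit order: F, M, K, J, E, L, I, G, H, D, C, B, A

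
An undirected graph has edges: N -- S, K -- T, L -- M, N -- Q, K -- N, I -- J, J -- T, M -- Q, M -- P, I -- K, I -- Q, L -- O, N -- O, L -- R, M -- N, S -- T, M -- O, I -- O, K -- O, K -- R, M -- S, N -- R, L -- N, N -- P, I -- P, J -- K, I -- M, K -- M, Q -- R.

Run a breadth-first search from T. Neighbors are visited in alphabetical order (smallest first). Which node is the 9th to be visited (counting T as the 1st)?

Visit T; enqueue J, K, S → queue [J, K, S]
Visit J; enqueue I → queue [K, S, I]
Visit K; enqueue M, N, O, R → queue [S, I, M, N, O, R]
Visit S → queue [I, M, N, O, R]
Visit I; enqueue P, Q → queue [M, N, O, R, P, Q]
Visit M; enqueue L → queue [N, O, R, P, Q, L]
Visit N → queue [O, R, P, Q, L]
Visit O → queue [R, P, Q, L]
Visit R → queue [P, Q, L]
Visit P → queue [Q, L]
Visit Q → queue [L]
Visit L → queue []

Visit order: T, J, K, S, I, M, N, O, R, P, Q, L

R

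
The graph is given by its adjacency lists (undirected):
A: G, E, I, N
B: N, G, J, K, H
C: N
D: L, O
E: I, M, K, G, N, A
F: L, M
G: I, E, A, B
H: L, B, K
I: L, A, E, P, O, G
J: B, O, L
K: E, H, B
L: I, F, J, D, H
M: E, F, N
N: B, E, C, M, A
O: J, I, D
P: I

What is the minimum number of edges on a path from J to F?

2

Level 0: J
Level 1: B, L, O
Level 2: D, F, G, H, I, K, N
Level 3: A, C, E, M, P
F first appears at level 2.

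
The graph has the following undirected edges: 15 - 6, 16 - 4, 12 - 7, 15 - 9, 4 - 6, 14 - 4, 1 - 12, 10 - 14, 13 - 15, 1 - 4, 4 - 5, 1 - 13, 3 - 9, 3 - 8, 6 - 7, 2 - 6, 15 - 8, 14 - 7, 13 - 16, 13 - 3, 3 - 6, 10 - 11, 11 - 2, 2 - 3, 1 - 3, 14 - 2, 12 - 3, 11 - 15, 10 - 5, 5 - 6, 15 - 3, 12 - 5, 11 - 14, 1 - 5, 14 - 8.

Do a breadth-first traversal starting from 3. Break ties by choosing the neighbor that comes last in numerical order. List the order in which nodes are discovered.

3 -> 15 -> 13 -> 12 -> 9 -> 8 -> 6 -> 2 -> 1 -> 11 -> 16 -> 7 -> 5 -> 14 -> 4 -> 10

Visit 3; enqueue 15, 13, 12, 9, 8, 6, 2, 1 → queue [15, 13, 12, 9, 8, 6, 2, 1]
Visit 15; enqueue 11 → queue [13, 12, 9, 8, 6, 2, 1, 11]
Visit 13; enqueue 16 → queue [12, 9, 8, 6, 2, 1, 11, 16]
Visit 12; enqueue 7, 5 → queue [9, 8, 6, 2, 1, 11, 16, 7, 5]
Visit 9 → queue [8, 6, 2, 1, 11, 16, 7, 5]
Visit 8; enqueue 14 → queue [6, 2, 1, 11, 16, 7, 5, 14]
Visit 6; enqueue 4 → queue [2, 1, 11, 16, 7, 5, 14, 4]
Visit 2 → queue [1, 11, 16, 7, 5, 14, 4]
Visit 1 → queue [11, 16, 7, 5, 14, 4]
Visit 11; enqueue 10 → queue [16, 7, 5, 14, 4, 10]
Visit 16 → queue [7, 5, 14, 4, 10]
Visit 7 → queue [5, 14, 4, 10]
Visit 5 → queue [14, 4, 10]
Visit 14 → queue [4, 10]
Visit 4 → queue [10]
Visit 10 → queue []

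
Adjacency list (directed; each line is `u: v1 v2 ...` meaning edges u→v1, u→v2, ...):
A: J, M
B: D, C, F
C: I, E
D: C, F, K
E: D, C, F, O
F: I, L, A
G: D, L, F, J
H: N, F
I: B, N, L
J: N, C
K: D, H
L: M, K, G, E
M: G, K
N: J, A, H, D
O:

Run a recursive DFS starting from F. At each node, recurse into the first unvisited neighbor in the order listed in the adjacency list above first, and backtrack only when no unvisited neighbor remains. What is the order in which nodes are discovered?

Visit F
F → I
I → B
B → D
D → C
C → E
E → O
D → K
K → H
H → N
N → J
N → A
A → M
M → G
G → L

F I B D C E O K H N J A M G L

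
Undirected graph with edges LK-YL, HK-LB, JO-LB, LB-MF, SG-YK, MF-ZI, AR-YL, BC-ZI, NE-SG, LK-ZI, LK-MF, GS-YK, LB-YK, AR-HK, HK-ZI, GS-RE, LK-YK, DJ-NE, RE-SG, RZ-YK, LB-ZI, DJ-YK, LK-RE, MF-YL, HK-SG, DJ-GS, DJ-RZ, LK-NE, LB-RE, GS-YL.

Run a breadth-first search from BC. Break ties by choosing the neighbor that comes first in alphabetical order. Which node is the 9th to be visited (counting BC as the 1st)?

Visit BC; enqueue ZI → queue [ZI]
Visit ZI; enqueue HK, LB, LK, MF → queue [HK, LB, LK, MF]
Visit HK; enqueue AR, SG → queue [LB, LK, MF, AR, SG]
Visit LB; enqueue JO, RE, YK → queue [LK, MF, AR, SG, JO, RE, YK]
Visit LK; enqueue NE, YL → queue [MF, AR, SG, JO, RE, YK, NE, YL]
Visit MF → queue [AR, SG, JO, RE, YK, NE, YL]
Visit AR → queue [SG, JO, RE, YK, NE, YL]
Visit SG → queue [JO, RE, YK, NE, YL]
Visit JO → queue [RE, YK, NE, YL]
Visit RE; enqueue GS → queue [YK, NE, YL, GS]
Visit YK; enqueue DJ, RZ → queue [NE, YL, GS, DJ, RZ]
Visit NE → queue [YL, GS, DJ, RZ]
Visit YL → queue [GS, DJ, RZ]
Visit GS → queue [DJ, RZ]
Visit DJ → queue [RZ]
Visit RZ → queue []

Visit order: BC, ZI, HK, LB, LK, MF, AR, SG, JO, RE, YK, NE, YL, GS, DJ, RZ

JO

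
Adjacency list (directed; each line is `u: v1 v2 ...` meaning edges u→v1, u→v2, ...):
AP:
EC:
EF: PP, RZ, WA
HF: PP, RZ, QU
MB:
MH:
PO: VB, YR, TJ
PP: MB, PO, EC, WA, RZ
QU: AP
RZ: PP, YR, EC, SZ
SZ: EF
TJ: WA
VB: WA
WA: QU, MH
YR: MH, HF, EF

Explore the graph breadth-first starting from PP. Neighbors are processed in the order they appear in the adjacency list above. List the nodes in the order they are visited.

Visit PP; enqueue MB, PO, EC, WA, RZ → queue [MB, PO, EC, WA, RZ]
Visit MB → queue [PO, EC, WA, RZ]
Visit PO; enqueue VB, YR, TJ → queue [EC, WA, RZ, VB, YR, TJ]
Visit EC → queue [WA, RZ, VB, YR, TJ]
Visit WA; enqueue QU, MH → queue [RZ, VB, YR, TJ, QU, MH]
Visit RZ; enqueue SZ → queue [VB, YR, TJ, QU, MH, SZ]
Visit VB → queue [YR, TJ, QU, MH, SZ]
Visit YR; enqueue HF, EF → queue [TJ, QU, MH, SZ, HF, EF]
Visit TJ → queue [QU, MH, SZ, HF, EF]
Visit QU; enqueue AP → queue [MH, SZ, HF, EF, AP]
Visit MH → queue [SZ, HF, EF, AP]
Visit SZ → queue [HF, EF, AP]
Visit HF → queue [EF, AP]
Visit EF → queue [AP]
Visit AP → queue []

PP -> MB -> PO -> EC -> WA -> RZ -> VB -> YR -> TJ -> QU -> MH -> SZ -> HF -> EF -> AP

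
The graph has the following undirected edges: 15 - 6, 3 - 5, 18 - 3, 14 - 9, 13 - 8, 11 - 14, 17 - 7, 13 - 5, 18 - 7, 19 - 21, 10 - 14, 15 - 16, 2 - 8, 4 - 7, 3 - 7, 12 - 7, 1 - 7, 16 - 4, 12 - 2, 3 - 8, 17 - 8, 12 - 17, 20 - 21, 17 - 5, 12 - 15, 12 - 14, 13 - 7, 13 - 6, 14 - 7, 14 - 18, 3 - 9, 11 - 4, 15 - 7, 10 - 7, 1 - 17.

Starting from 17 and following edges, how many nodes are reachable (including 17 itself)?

BFS from 17 visits: 17, 1, 5, 7, 8, 12, 3, 13, 4, 10, 14, 15, 18, 2, 9, 6, 11, 16
Reachable nodes: 18 of 21 total.

18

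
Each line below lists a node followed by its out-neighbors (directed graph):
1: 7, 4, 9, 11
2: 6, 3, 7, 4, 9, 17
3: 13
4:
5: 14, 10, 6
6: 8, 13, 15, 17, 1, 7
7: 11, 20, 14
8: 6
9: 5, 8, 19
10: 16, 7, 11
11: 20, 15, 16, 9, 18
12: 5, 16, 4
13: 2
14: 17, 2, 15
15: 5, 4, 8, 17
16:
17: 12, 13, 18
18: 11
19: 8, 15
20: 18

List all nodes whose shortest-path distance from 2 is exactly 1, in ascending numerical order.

Level 0: 2
Level 1: 3, 4, 6, 7, 9, 17
Level 2: 1, 5, 8, 11, 12, 13, 14, 15, 18, 19, 20
Level 3: 10, 16

3, 4, 6, 7, 9, 17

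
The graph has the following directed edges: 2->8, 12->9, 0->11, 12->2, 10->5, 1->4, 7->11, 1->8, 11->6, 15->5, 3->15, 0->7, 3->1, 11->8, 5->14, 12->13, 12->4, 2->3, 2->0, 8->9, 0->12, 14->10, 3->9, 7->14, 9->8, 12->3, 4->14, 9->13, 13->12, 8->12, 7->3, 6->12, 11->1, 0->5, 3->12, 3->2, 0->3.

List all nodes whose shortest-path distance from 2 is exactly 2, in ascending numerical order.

Level 0: 2
Level 1: 0, 3, 8
Level 2: 1, 5, 7, 9, 11, 12, 15
Level 3: 4, 6, 13, 14
Level 4: 10

1, 5, 7, 9, 11, 12, 15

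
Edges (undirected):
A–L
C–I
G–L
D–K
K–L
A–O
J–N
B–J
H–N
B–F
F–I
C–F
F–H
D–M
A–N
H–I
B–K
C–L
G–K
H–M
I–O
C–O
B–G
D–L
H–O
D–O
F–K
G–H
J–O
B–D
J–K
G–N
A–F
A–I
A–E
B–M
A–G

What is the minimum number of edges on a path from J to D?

2

Level 0: J
Level 1: B, K, N, O
Level 2: A, C, D, F, G, H, I, L, M
Level 3: E
D first appears at level 2.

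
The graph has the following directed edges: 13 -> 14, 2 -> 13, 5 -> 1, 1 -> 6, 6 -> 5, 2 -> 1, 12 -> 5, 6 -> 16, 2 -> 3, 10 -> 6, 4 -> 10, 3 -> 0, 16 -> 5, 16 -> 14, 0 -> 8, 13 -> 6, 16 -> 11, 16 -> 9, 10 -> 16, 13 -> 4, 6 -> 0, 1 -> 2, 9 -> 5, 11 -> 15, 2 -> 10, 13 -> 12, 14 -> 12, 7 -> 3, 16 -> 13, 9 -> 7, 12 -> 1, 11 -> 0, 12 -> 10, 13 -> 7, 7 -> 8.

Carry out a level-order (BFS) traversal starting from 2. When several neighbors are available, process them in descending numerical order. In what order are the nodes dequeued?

2 → 13 → 10 → 3 → 1 → 14 → 12 → 7 → 6 → 4 → 16 → 0 → 5 → 8 → 11 → 9 → 15

Visit 2; enqueue 13, 10, 3, 1 → queue [13, 10, 3, 1]
Visit 13; enqueue 14, 12, 7, 6, 4 → queue [10, 3, 1, 14, 12, 7, 6, 4]
Visit 10; enqueue 16 → queue [3, 1, 14, 12, 7, 6, 4, 16]
Visit 3; enqueue 0 → queue [1, 14, 12, 7, 6, 4, 16, 0]
Visit 1 → queue [14, 12, 7, 6, 4, 16, 0]
Visit 14 → queue [12, 7, 6, 4, 16, 0]
Visit 12; enqueue 5 → queue [7, 6, 4, 16, 0, 5]
Visit 7; enqueue 8 → queue [6, 4, 16, 0, 5, 8]
Visit 6 → queue [4, 16, 0, 5, 8]
Visit 4 → queue [16, 0, 5, 8]
Visit 16; enqueue 11, 9 → queue [0, 5, 8, 11, 9]
Visit 0 → queue [5, 8, 11, 9]
Visit 5 → queue [8, 11, 9]
Visit 8 → queue [11, 9]
Visit 11; enqueue 15 → queue [9, 15]
Visit 9 → queue [15]
Visit 15 → queue []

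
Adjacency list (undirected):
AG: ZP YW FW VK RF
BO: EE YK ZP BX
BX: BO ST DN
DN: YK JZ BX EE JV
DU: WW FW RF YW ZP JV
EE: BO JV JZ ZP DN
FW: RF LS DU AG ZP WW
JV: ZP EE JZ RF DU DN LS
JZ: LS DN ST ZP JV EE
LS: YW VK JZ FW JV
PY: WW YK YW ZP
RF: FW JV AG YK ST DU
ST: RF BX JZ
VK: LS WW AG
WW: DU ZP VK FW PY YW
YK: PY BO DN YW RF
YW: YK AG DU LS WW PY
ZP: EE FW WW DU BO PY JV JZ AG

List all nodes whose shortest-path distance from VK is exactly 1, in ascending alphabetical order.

AG, LS, WW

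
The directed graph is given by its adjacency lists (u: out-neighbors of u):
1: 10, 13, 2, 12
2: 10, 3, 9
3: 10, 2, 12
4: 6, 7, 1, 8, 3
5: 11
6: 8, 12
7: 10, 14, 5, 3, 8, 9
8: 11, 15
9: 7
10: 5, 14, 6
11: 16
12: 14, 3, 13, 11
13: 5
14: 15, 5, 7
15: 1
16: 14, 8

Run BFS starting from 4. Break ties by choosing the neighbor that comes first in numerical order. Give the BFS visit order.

4, 1, 3, 6, 7, 8, 2, 10, 12, 13, 5, 9, 14, 11, 15, 16

Visit 4; enqueue 1, 3, 6, 7, 8 → queue [1, 3, 6, 7, 8]
Visit 1; enqueue 2, 10, 12, 13 → queue [3, 6, 7, 8, 2, 10, 12, 13]
Visit 3 → queue [6, 7, 8, 2, 10, 12, 13]
Visit 6 → queue [7, 8, 2, 10, 12, 13]
Visit 7; enqueue 5, 9, 14 → queue [8, 2, 10, 12, 13, 5, 9, 14]
Visit 8; enqueue 11, 15 → queue [2, 10, 12, 13, 5, 9, 14, 11, 15]
Visit 2 → queue [10, 12, 13, 5, 9, 14, 11, 15]
Visit 10 → queue [12, 13, 5, 9, 14, 11, 15]
Visit 12 → queue [13, 5, 9, 14, 11, 15]
Visit 13 → queue [5, 9, 14, 11, 15]
Visit 5 → queue [9, 14, 11, 15]
Visit 9 → queue [14, 11, 15]
Visit 14 → queue [11, 15]
Visit 11; enqueue 16 → queue [15, 16]
Visit 15 → queue [16]
Visit 16 → queue []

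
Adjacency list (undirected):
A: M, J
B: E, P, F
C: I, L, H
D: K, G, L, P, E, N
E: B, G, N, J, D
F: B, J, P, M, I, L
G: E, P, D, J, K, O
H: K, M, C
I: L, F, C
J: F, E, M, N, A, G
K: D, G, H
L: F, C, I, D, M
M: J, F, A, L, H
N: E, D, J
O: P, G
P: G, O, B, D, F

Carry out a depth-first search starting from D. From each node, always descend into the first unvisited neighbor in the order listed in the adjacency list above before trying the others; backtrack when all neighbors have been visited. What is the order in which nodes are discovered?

Visit D
D → K
K → G
G → E
E → B
B → P
P → O
P → F
F → J
J → M
M → A
M → L
L → C
C → I
C → H
J → N

D K G E B P O F J M A L C I H N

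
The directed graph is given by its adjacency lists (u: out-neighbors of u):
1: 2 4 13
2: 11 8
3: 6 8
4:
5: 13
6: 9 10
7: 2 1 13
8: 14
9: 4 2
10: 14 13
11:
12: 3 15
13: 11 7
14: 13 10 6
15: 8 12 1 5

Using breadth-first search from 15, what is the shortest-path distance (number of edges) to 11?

Level 0: 15
Level 1: 1, 5, 8, 12
Level 2: 2, 3, 4, 13, 14
Level 3: 6, 7, 10, 11
Level 4: 9
11 first appears at level 3.

3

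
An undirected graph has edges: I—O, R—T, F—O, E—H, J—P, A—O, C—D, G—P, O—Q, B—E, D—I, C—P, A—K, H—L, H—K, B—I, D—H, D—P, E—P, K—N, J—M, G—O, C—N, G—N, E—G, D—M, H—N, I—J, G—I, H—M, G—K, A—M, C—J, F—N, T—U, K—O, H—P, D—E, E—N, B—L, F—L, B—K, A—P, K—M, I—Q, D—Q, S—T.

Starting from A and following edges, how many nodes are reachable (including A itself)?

17

BFS from A visits: A, K, M, O, P, B, G, H, N, D, J, F, I, Q, C, E, L
Reachable nodes: 17 of 21 total.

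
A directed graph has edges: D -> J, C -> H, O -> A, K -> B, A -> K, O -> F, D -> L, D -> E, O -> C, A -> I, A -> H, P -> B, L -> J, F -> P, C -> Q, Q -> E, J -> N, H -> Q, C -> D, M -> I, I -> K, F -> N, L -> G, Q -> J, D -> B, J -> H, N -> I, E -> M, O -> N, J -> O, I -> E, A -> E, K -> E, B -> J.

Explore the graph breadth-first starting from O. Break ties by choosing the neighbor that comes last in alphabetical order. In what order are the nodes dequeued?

O -> N -> F -> C -> A -> I -> P -> Q -> H -> D -> K -> E -> B -> J -> L -> M -> G

Visit O; enqueue N, F, C, A → queue [N, F, C, A]
Visit N; enqueue I → queue [F, C, A, I]
Visit F; enqueue P → queue [C, A, I, P]
Visit C; enqueue Q, H, D → queue [A, I, P, Q, H, D]
Visit A; enqueue K, E → queue [I, P, Q, H, D, K, E]
Visit I → queue [P, Q, H, D, K, E]
Visit P; enqueue B → queue [Q, H, D, K, E, B]
Visit Q; enqueue J → queue [H, D, K, E, B, J]
Visit H → queue [D, K, E, B, J]
Visit D; enqueue L → queue [K, E, B, J, L]
Visit K → queue [E, B, J, L]
Visit E; enqueue M → queue [B, J, L, M]
Visit B → queue [J, L, M]
Visit J → queue [L, M]
Visit L; enqueue G → queue [M, G]
Visit M → queue [G]
Visit G → queue []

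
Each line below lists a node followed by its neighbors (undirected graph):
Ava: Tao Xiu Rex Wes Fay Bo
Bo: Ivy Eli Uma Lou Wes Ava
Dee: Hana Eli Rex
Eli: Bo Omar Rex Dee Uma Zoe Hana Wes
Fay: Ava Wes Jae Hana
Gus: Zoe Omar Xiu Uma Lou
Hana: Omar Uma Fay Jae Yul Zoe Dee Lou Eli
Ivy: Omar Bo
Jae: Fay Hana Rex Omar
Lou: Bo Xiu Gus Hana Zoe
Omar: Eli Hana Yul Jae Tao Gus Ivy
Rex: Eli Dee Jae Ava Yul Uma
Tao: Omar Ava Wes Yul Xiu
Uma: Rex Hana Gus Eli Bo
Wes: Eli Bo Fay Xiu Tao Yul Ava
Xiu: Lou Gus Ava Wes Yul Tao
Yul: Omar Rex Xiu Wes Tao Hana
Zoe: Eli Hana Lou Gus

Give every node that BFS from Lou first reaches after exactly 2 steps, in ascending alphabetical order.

Level 0: Lou
Level 1: Bo, Gus, Hana, Xiu, Zoe
Level 2: Ava, Dee, Eli, Fay, Ivy, Jae, Omar, Tao, Uma, Wes, Yul
Level 3: Rex

Ava, Dee, Eli, Fay, Ivy, Jae, Omar, Tao, Uma, Wes, Yul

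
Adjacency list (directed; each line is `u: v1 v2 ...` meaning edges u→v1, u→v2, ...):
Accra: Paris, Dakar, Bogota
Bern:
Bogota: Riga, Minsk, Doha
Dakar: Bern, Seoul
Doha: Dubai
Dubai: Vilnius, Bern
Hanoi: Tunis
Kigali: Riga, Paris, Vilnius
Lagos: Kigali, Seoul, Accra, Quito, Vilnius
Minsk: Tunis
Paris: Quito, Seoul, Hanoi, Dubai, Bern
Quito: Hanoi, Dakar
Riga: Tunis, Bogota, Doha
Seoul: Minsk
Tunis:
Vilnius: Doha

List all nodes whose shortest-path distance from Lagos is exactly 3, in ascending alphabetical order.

Bern, Dubai, Tunis

Level 0: Lagos
Level 1: Accra, Kigali, Quito, Seoul, Vilnius
Level 2: Bogota, Dakar, Doha, Hanoi, Minsk, Paris, Riga
Level 3: Bern, Dubai, Tunis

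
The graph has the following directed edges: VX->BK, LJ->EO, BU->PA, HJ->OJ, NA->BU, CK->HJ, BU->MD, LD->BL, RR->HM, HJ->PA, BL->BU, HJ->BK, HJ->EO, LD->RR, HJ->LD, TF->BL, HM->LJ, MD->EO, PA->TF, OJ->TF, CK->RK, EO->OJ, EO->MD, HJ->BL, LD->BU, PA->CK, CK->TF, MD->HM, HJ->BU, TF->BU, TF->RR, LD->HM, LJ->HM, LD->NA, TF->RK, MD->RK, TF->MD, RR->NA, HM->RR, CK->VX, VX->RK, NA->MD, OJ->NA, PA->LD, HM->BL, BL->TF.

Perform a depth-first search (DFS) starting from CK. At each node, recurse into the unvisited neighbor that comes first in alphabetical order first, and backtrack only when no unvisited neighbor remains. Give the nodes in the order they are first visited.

CK → HJ → BK → BL → BU → MD → EO → OJ → NA → TF → RK → RR → HM → LJ → PA → LD → VX

Visit CK
CK → HJ
HJ → BK
HJ → BL
BL → BU
BU → MD
MD → EO
EO → OJ
OJ → NA
OJ → TF
TF → RK
TF → RR
RR → HM
HM → LJ
BU → PA
PA → LD
CK → VX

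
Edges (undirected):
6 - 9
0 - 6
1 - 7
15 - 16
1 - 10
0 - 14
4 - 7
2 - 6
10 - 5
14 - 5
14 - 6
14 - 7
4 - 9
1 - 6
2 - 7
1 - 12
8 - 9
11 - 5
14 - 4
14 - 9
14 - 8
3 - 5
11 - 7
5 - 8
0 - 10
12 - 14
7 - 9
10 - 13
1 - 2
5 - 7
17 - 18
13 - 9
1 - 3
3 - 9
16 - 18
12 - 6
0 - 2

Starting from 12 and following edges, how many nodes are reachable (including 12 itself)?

BFS from 12 visits: 12, 1, 6, 14, 2, 3, 7, 10, 0, 9, 4, 5, 8, 11, 13
Reachable nodes: 15 of 19 total.

15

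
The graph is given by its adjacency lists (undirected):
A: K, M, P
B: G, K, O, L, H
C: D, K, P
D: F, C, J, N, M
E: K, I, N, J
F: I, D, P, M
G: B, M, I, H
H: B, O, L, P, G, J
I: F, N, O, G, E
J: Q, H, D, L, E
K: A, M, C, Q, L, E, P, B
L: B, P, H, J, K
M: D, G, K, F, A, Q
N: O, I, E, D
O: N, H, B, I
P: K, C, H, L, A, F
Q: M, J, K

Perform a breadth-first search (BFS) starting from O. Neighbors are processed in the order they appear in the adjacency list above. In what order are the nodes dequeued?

Visit O; enqueue N, H, B, I → queue [N, H, B, I]
Visit N; enqueue E, D → queue [H, B, I, E, D]
Visit H; enqueue L, P, G, J → queue [B, I, E, D, L, P, G, J]
Visit B; enqueue K → queue [I, E, D, L, P, G, J, K]
Visit I; enqueue F → queue [E, D, L, P, G, J, K, F]
Visit E → queue [D, L, P, G, J, K, F]
Visit D; enqueue C, M → queue [L, P, G, J, K, F, C, M]
Visit L → queue [P, G, J, K, F, C, M]
Visit P; enqueue A → queue [G, J, K, F, C, M, A]
Visit G → queue [J, K, F, C, M, A]
Visit J; enqueue Q → queue [K, F, C, M, A, Q]
Visit K → queue [F, C, M, A, Q]
Visit F → queue [C, M, A, Q]
Visit C → queue [M, A, Q]
Visit M → queue [A, Q]
Visit A → queue [Q]
Visit Q → queue []

O, N, H, B, I, E, D, L, P, G, J, K, F, C, M, A, Q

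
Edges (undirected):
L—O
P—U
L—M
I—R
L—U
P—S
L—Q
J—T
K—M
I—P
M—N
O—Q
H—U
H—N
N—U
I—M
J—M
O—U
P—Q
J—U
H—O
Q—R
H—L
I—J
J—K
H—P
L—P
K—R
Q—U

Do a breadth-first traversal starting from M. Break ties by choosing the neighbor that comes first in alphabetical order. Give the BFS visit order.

Visit M; enqueue I, J, K, L, N → queue [I, J, K, L, N]
Visit I; enqueue P, R → queue [J, K, L, N, P, R]
Visit J; enqueue T, U → queue [K, L, N, P, R, T, U]
Visit K → queue [L, N, P, R, T, U]
Visit L; enqueue H, O, Q → queue [N, P, R, T, U, H, O, Q]
Visit N → queue [P, R, T, U, H, O, Q]
Visit P; enqueue S → queue [R, T, U, H, O, Q, S]
Visit R → queue [T, U, H, O, Q, S]
Visit T → queue [U, H, O, Q, S]
Visit U → queue [H, O, Q, S]
Visit H → queue [O, Q, S]
Visit O → queue [Q, S]
Visit Q → queue [S]
Visit S → queue []

M, I, J, K, L, N, P, R, T, U, H, O, Q, S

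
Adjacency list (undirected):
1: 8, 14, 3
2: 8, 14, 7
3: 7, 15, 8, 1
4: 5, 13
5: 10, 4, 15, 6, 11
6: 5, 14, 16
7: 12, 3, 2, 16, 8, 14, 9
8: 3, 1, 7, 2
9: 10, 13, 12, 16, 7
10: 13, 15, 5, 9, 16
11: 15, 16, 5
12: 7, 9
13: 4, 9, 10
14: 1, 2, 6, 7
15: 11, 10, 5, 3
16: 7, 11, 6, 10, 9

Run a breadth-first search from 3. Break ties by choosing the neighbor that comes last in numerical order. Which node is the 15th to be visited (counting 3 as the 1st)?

Visit 3; enqueue 15, 8, 7, 1 → queue [15, 8, 7, 1]
Visit 15; enqueue 11, 10, 5 → queue [8, 7, 1, 11, 10, 5]
Visit 8; enqueue 2 → queue [7, 1, 11, 10, 5, 2]
Visit 7; enqueue 16, 14, 12, 9 → queue [1, 11, 10, 5, 2, 16, 14, 12, 9]
Visit 1 → queue [11, 10, 5, 2, 16, 14, 12, 9]
Visit 11 → queue [10, 5, 2, 16, 14, 12, 9]
Visit 10; enqueue 13 → queue [5, 2, 16, 14, 12, 9, 13]
Visit 5; enqueue 6, 4 → queue [2, 16, 14, 12, 9, 13, 6, 4]
Visit 2 → queue [16, 14, 12, 9, 13, 6, 4]
Visit 16 → queue [14, 12, 9, 13, 6, 4]
Visit 14 → queue [12, 9, 13, 6, 4]
Visit 12 → queue [9, 13, 6, 4]
Visit 9 → queue [13, 6, 4]
Visit 13 → queue [6, 4]
Visit 6 → queue [4]
Visit 4 → queue []

Visit order: 3, 15, 8, 7, 1, 11, 10, 5, 2, 16, 14, 12, 9, 13, 6, 4

6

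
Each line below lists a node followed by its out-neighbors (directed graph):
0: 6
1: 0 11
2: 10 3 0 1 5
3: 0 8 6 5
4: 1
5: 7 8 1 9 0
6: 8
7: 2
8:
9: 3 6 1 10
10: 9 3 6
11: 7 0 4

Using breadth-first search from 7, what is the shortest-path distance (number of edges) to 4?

4

Level 0: 7
Level 1: 2
Level 2: 0, 1, 3, 5, 10
Level 3: 6, 8, 9, 11
Level 4: 4
4 first appears at level 4.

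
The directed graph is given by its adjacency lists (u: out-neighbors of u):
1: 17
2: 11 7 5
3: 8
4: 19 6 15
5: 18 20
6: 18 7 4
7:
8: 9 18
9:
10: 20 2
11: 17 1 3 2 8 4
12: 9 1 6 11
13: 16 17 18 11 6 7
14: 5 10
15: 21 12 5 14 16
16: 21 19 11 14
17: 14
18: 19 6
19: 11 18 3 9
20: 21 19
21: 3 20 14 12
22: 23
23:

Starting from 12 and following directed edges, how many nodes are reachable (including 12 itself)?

20

BFS from 12 visits: 12, 1, 6, 9, 11, 17, 4, 7, 18, 2, 3, 8, 14, 15, 19, 5, 10, 16, 21, 20
Reachable nodes: 20 of 23 total.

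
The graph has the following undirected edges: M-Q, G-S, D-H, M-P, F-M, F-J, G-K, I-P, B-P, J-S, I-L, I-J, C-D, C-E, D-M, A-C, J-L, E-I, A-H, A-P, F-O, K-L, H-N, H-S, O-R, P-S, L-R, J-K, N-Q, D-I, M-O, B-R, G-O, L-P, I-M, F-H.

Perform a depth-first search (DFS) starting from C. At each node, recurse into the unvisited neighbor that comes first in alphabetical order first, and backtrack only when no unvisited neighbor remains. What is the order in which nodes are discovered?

C → A → H → D → I → E → J → F → M → O → G → K → L → P → B → R → S → Q → N

Visit C
C → A
A → H
H → D
D → I
I → E
I → J
J → F
F → M
M → O
O → G
G → K
K → L
L → P
P → B
B → R
P → S
M → Q
Q → N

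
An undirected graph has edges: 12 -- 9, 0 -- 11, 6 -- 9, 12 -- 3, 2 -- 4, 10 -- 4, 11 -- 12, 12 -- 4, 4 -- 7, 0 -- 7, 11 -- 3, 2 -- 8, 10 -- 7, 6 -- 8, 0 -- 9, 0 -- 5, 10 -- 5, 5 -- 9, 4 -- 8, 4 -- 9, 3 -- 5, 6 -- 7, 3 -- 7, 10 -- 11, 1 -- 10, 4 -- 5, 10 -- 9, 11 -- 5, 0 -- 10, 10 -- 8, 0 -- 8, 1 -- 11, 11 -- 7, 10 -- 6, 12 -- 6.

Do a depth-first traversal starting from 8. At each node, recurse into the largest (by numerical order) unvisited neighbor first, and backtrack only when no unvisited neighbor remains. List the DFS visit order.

Visit 8
8 → 10
10 → 11
11 → 12
12 → 9
9 → 6
6 → 7
7 → 4
4 → 5
5 → 3
5 → 0
4 → 2
11 → 1

8 -> 10 -> 11 -> 12 -> 9 -> 6 -> 7 -> 4 -> 5 -> 3 -> 0 -> 2 -> 1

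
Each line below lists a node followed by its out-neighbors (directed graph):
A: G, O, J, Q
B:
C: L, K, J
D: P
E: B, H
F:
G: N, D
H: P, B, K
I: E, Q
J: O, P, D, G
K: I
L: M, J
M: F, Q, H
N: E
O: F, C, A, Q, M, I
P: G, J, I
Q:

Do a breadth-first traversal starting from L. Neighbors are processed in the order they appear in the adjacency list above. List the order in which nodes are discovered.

L -> M -> J -> F -> Q -> H -> O -> P -> D -> G -> B -> K -> C -> A -> I -> N -> E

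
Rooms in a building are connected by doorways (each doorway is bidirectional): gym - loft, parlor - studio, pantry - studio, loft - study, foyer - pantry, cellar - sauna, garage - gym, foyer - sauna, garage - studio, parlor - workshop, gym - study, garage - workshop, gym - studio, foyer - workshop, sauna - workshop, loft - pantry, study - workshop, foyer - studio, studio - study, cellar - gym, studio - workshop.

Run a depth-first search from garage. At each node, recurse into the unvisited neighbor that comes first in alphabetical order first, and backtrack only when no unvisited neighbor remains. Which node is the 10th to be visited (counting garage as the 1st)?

Visit garage
garage → gym
gym → cellar
cellar → sauna
sauna → foyer
foyer → pantry
pantry → loft
loft → study
study → studio
studio → parlor
parlor → workshop

Visit order: garage, gym, cellar, sauna, foyer, pantry, loft, study, studio, parlor, workshop

parlor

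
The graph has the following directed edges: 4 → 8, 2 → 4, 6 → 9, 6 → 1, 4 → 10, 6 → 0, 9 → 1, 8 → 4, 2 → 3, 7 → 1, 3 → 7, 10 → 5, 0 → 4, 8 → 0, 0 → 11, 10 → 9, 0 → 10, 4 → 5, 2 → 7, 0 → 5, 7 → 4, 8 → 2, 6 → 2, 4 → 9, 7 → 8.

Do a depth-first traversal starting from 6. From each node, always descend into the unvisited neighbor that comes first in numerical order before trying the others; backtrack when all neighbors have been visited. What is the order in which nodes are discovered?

Visit 6
6 → 0
0 → 4
4 → 5
4 → 8
8 → 2
2 → 3
3 → 7
7 → 1
4 → 9
4 → 10
0 → 11

6 -> 0 -> 4 -> 5 -> 8 -> 2 -> 3 -> 7 -> 1 -> 9 -> 10 -> 11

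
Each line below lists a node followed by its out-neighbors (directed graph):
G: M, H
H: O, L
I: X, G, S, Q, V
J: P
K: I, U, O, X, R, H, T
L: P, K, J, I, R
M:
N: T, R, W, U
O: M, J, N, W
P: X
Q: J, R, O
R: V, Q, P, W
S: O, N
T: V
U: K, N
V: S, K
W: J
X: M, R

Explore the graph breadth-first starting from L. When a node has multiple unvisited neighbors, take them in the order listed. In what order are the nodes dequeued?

L -> P -> K -> J -> I -> R -> X -> U -> O -> H -> T -> G -> S -> Q -> V -> W -> M -> N

Visit L; enqueue P, K, J, I, R → queue [P, K, J, I, R]
Visit P; enqueue X → queue [K, J, I, R, X]
Visit K; enqueue U, O, H, T → queue [J, I, R, X, U, O, H, T]
Visit J → queue [I, R, X, U, O, H, T]
Visit I; enqueue G, S, Q, V → queue [R, X, U, O, H, T, G, S, Q, V]
Visit R; enqueue W → queue [X, U, O, H, T, G, S, Q, V, W]
Visit X; enqueue M → queue [U, O, H, T, G, S, Q, V, W, M]
Visit U; enqueue N → queue [O, H, T, G, S, Q, V, W, M, N]
Visit O → queue [H, T, G, S, Q, V, W, M, N]
Visit H → queue [T, G, S, Q, V, W, M, N]
Visit T → queue [G, S, Q, V, W, M, N]
Visit G → queue [S, Q, V, W, M, N]
Visit S → queue [Q, V, W, M, N]
Visit Q → queue [V, W, M, N]
Visit V → queue [W, M, N]
Visit W → queue [M, N]
Visit M → queue [N]
Visit N → queue []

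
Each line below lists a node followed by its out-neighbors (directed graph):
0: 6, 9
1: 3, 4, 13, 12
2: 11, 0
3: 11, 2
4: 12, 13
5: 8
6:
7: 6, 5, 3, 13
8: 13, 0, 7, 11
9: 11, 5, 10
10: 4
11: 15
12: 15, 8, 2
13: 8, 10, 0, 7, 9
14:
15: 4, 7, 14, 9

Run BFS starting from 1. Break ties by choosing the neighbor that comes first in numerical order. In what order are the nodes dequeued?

1 -> 3 -> 4 -> 12 -> 13 -> 2 -> 11 -> 8 -> 15 -> 0 -> 7 -> 9 -> 10 -> 14 -> 6 -> 5

Visit 1; enqueue 3, 4, 12, 13 → queue [3, 4, 12, 13]
Visit 3; enqueue 2, 11 → queue [4, 12, 13, 2, 11]
Visit 4 → queue [12, 13, 2, 11]
Visit 12; enqueue 8, 15 → queue [13, 2, 11, 8, 15]
Visit 13; enqueue 0, 7, 9, 10 → queue [2, 11, 8, 15, 0, 7, 9, 10]
Visit 2 → queue [11, 8, 15, 0, 7, 9, 10]
Visit 11 → queue [8, 15, 0, 7, 9, 10]
Visit 8 → queue [15, 0, 7, 9, 10]
Visit 15; enqueue 14 → queue [0, 7, 9, 10, 14]
Visit 0; enqueue 6 → queue [7, 9, 10, 14, 6]
Visit 7; enqueue 5 → queue [9, 10, 14, 6, 5]
Visit 9 → queue [10, 14, 6, 5]
Visit 10 → queue [14, 6, 5]
Visit 14 → queue [6, 5]
Visit 6 → queue [5]
Visit 5 → queue []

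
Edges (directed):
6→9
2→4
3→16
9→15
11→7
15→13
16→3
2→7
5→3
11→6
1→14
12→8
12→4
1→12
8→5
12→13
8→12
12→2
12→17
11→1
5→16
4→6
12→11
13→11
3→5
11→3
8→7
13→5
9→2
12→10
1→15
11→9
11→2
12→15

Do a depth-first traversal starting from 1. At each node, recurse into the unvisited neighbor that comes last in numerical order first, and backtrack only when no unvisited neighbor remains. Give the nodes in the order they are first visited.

1, 15, 13, 11, 9, 2, 7, 4, 6, 3, 16, 5, 14, 12, 17, 10, 8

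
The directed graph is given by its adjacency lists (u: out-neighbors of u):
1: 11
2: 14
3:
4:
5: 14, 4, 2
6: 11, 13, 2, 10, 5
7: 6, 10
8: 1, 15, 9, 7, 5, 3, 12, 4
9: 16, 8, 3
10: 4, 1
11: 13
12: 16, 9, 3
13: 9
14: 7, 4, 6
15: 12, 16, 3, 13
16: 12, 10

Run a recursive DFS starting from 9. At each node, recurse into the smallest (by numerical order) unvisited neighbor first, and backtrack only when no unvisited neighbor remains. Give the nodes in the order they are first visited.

9 3 8 1 11 13 4 5 2 14 6 10 7 12 16 15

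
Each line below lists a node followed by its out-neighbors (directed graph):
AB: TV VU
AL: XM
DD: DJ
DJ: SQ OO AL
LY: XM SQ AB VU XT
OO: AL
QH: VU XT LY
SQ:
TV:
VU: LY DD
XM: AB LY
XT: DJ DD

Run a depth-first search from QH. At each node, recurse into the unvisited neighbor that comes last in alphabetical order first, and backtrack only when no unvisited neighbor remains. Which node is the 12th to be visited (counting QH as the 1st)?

Visit QH
QH → XT
XT → DJ
DJ → SQ
DJ → OO
OO → AL
AL → XM
XM → LY
LY → VU
VU → DD
LY → AB
AB → TV

Visit order: QH, XT, DJ, SQ, OO, AL, XM, LY, VU, DD, AB, TV

TV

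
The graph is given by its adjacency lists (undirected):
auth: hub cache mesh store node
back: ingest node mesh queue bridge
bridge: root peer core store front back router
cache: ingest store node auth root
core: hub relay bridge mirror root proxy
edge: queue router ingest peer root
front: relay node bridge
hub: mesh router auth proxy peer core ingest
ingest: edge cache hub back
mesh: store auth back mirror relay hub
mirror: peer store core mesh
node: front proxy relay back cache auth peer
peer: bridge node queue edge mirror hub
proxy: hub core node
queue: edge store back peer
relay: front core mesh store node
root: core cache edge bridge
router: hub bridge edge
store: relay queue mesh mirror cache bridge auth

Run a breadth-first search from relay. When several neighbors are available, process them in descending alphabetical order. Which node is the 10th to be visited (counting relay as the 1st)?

Visit relay; enqueue store, node, mesh, front, core → queue [store, node, mesh, front, core]
Visit store; enqueue queue, mirror, cache, bridge, auth → queue [node, mesh, front, core, queue, mirror, cache, bridge, auth]
Visit node; enqueue proxy, peer, back → queue [mesh, front, core, queue, mirror, cache, bridge, auth, proxy, peer, back]
Visit mesh; enqueue hub → queue [front, core, queue, mirror, cache, bridge, auth, proxy, peer, back, hub]
Visit front → queue [core, queue, mirror, cache, bridge, auth, proxy, peer, back, hub]
Visit core; enqueue root → queue [queue, mirror, cache, bridge, auth, proxy, peer, back, hub, root]
Visit queue; enqueue edge → queue [mirror, cache, bridge, auth, proxy, peer, back, hub, root, edge]
Visit mirror → queue [cache, bridge, auth, proxy, peer, back, hub, root, edge]
Visit cache; enqueue ingest → queue [bridge, auth, proxy, peer, back, hub, root, edge, ingest]
Visit bridge; enqueue router → queue [auth, proxy, peer, back, hub, root, edge, ingest, router]
Visit auth → queue [proxy, peer, back, hub, root, edge, ingest, router]
Visit proxy → queue [peer, back, hub, root, edge, ingest, router]
Visit peer → queue [back, hub, root, edge, ingest, router]
Visit back → queue [hub, root, edge, ingest, router]
Visit hub → queue [root, edge, ingest, router]
Visit root → queue [edge, ingest, router]
Visit edge → queue [ingest, router]
Visit ingest → queue [router]
Visit router → queue []

Visit order: relay, store, node, mesh, front, core, queue, mirror, cache, bridge, auth, proxy, peer, back, hub, root, edge, ingest, router

bridge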